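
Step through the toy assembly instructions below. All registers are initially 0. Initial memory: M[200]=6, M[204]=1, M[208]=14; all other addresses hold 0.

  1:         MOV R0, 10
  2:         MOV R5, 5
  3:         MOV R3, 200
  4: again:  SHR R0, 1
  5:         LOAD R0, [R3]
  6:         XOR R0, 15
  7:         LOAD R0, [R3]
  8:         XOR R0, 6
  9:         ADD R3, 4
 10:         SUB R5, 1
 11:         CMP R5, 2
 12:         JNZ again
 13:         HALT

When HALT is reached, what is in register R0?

R0=10
R5=5
R3=200
R0=10>>1=5
R0=M[200]=6
R0=6^15=9
R0=M[200]=6
R0=6^6=0
R3=200+4=204
R5=5-1=4
CMP R5, 2  (cmp 4,2)
JNZ again: taken
R0=0>>1=0
R0=M[204]=1
R0=1^15=14
R0=M[204]=1
R0=1^6=7
R3=204+4=208
R5=4-1=3
CMP R5, 2  (cmp 3,2)
JNZ again: taken
R0=7>>1=3
R0=M[208]=14
R0=14^15=1
R0=M[208]=14
R0=14^6=8
R3=208+4=212
R5=3-1=2
CMP R5, 2  (cmp 2,2)
JNZ again: not taken
halt.

8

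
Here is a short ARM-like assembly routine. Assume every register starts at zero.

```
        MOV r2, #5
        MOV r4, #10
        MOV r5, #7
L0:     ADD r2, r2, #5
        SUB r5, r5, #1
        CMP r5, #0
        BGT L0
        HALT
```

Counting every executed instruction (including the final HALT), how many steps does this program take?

32

MOV r2, #5 → r2=5
MOV r4, #10 → r4=10
MOV r5, #7 → r5=7
ADD r2, r2, #5 → r2=5+5=10
SUB r5, r5, #1 → r5=7-1=6
CMP r5, #0  (cmp 6,0)
BGT L0: taken
ADD r2, r2, #5 → r2=10+5=15
SUB r5, r5, #1 → r5=6-1=5
CMP r5, #0  (cmp 5,0)
BGT L0: taken
ADD r2, r2, #5 → r2=15+5=20
SUB r5, r5, #1 → r5=5-1=4
CMP r5, #0  (cmp 4,0)
BGT L0: taken
ADD r2, r2, #5 → r2=20+5=25
SUB r5, r5, #1 → r5=4-1=3
CMP r5, #0  (cmp 3,0)
BGT L0: taken
ADD r2, r2, #5 → r2=25+5=30
SUB r5, r5, #1 → r5=3-1=2
CMP r5, #0  (cmp 2,0)
BGT L0: taken
ADD r2, r2, #5 → r2=30+5=35
SUB r5, r5, #1 → r5=2-1=1
CMP r5, #0  (cmp 1,0)
BGT L0: taken
ADD r2, r2, #5 → r2=35+5=40
SUB r5, r5, #1 → r5=1-1=0
CMP r5, #0  (cmp 0,0)
BGT L0: not taken
halt.
Total executed instructions: 32.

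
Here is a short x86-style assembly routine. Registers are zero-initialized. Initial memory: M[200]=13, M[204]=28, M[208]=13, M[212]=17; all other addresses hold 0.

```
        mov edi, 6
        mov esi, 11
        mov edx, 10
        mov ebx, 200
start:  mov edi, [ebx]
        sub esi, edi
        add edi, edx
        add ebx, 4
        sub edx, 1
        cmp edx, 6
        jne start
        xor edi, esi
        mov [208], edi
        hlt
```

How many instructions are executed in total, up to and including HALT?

mov edi, 6 → edi=6
mov esi, 11 → esi=11
mov edx, 10 → edx=10
mov ebx, 200 → ebx=200
mov edi, [ebx] → edi=M[200]=13
sub esi, edi → esi=11-13=-2
add edi, edx → edi=13+10=23
add ebx, 4 → ebx=200+4=204
sub edx, 1 → edx=10-1=9
cmp edx, 6  (cmp 9,6)
jne start: taken
mov edi, [ebx] → edi=M[204]=28
sub esi, edi → esi=(-2)-28=-30
add edi, edx → edi=28+9=37
add ebx, 4 → ebx=204+4=208
sub edx, 1 → edx=9-1=8
cmp edx, 6  (cmp 8,6)
jne start: taken
mov edi, [ebx] → edi=M[208]=13
sub esi, edi → esi=(-30)-13=-43
add edi, edx → edi=13+8=21
add ebx, 4 → ebx=208+4=212
sub edx, 1 → edx=8-1=7
cmp edx, 6  (cmp 7,6)
jne start: taken
mov edi, [ebx] → edi=M[212]=17
sub esi, edi → esi=(-43)-17=-60
add edi, edx → edi=17+7=24
add ebx, 4 → ebx=212+4=216
sub edx, 1 → edx=7-1=6
cmp edx, 6  (cmp 6,6)
jne start: not taken
xor edi, esi → edi=24^(-60)=-36
mov [208], edi → M[208]=-36
halt.
Total executed instructions: 35.

35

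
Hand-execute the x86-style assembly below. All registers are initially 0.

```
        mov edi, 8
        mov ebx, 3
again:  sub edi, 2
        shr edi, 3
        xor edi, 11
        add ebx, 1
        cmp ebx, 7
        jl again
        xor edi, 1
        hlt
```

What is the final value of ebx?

7

mov edi, 8 → edi=8
mov ebx, 3 → ebx=3
sub edi, 2 → edi=8-2=6
shr edi, 3 → edi=6>>3=0
xor edi, 11 → edi=0^11=11
add ebx, 1 → ebx=3+1=4
cmp ebx, 7  (cmp 4,7)
jl again: taken
sub edi, 2 → edi=11-2=9
shr edi, 3 → edi=9>>3=1
xor edi, 11 → edi=1^11=10
add ebx, 1 → ebx=4+1=5
cmp ebx, 7  (cmp 5,7)
jl again: taken
sub edi, 2 → edi=10-2=8
shr edi, 3 → edi=8>>3=1
xor edi, 11 → edi=1^11=10
add ebx, 1 → ebx=5+1=6
cmp ebx, 7  (cmp 6,7)
jl again: taken
sub edi, 2 → edi=10-2=8
shr edi, 3 → edi=8>>3=1
xor edi, 11 → edi=1^11=10
add ebx, 1 → ebx=6+1=7
cmp ebx, 7  (cmp 7,7)
jl again: not taken
xor edi, 1 → edi=10^1=11
halt.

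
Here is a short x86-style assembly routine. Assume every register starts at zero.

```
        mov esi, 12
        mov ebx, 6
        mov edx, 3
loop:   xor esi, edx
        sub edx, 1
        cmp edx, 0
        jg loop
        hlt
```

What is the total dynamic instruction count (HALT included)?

16

mov esi, 12 → esi=12
mov ebx, 6 → ebx=6
mov edx, 3 → edx=3
xor esi, edx → esi=12^3=15
sub edx, 1 → edx=3-1=2
cmp edx, 0  (cmp 2,0)
jg loop: taken
xor esi, edx → esi=15^2=13
sub edx, 1 → edx=2-1=1
cmp edx, 0  (cmp 1,0)
jg loop: taken
xor esi, edx → esi=13^1=12
sub edx, 1 → edx=1-1=0
cmp edx, 0  (cmp 0,0)
jg loop: not taken
halt.
Total executed instructions: 16.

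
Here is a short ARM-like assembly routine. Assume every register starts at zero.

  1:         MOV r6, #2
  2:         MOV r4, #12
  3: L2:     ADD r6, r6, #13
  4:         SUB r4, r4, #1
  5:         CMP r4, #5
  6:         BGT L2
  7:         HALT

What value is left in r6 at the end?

93

after MOV r6, #2: r6=2
after MOV r4, #12: r4=12
after ADD r6, r6, #13: r6=2+13=15
after SUB r4, r4, #1: r4=12-1=11
CMP r4, #5  (cmp 11,5)
BGT L2: taken
after ADD r6, r6, #13: r6=15+13=28
after SUB r4, r4, #1: r4=11-1=10
CMP r4, #5  (cmp 10,5)
BGT L2: taken
after ADD r6, r6, #13: r6=28+13=41
after SUB r4, r4, #1: r4=10-1=9
CMP r4, #5  (cmp 9,5)
BGT L2: taken
after ADD r6, r6, #13: r6=41+13=54
after SUB r4, r4, #1: r4=9-1=8
CMP r4, #5  (cmp 8,5)
BGT L2: taken
after ADD r6, r6, #13: r6=54+13=67
after SUB r4, r4, #1: r4=8-1=7
CMP r4, #5  (cmp 7,5)
BGT L2: taken
after ADD r6, r6, #13: r6=67+13=80
after SUB r4, r4, #1: r4=7-1=6
CMP r4, #5  (cmp 6,5)
BGT L2: taken
after ADD r6, r6, #13: r6=80+13=93
after SUB r4, r4, #1: r4=6-1=5
CMP r4, #5  (cmp 5,5)
BGT L2: not taken
halt.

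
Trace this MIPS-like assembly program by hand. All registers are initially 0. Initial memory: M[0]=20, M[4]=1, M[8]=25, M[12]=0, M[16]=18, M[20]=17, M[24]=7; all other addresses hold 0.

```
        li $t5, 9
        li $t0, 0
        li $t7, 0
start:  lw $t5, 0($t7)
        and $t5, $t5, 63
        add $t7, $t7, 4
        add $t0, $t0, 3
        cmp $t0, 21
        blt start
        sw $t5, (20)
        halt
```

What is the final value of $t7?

after li $t5, 9: $t5=9
after li $t0, 0: $t0=0
after li $t7, 0: $t7=0
after lw $t5, 0($t7): $t5=M[0]=20
after and $t5, $t5, 63: $t5=20&63=20
after add $t7, $t7, 4: $t7=0+4=4
after add $t0, $t0, 3: $t0=0+3=3
cmp $t0, 21  (cmp 3,21)
blt start: taken
after lw $t5, 0($t7): $t5=M[4]=1
after and $t5, $t5, 63: $t5=1&63=1
after add $t7, $t7, 4: $t7=4+4=8
after add $t0, $t0, 3: $t0=3+3=6
cmp $t0, 21  (cmp 6,21)
blt start: taken
after lw $t5, 0($t7): $t5=M[8]=25
after and $t5, $t5, 63: $t5=25&63=25
after add $t7, $t7, 4: $t7=8+4=12
after add $t0, $t0, 3: $t0=6+3=9
cmp $t0, 21  (cmp 9,21)
blt start: taken
after lw $t5, 0($t7): $t5=M[12]=0
after and $t5, $t5, 63: $t5=0&63=0
after add $t7, $t7, 4: $t7=12+4=16
after add $t0, $t0, 3: $t0=9+3=12
cmp $t0, 21  (cmp 12,21)
blt start: taken
after lw $t5, 0($t7): $t5=M[16]=18
after and $t5, $t5, 63: $t5=18&63=18
after add $t7, $t7, 4: $t7=16+4=20
after add $t0, $t0, 3: $t0=12+3=15
cmp $t0, 21  (cmp 15,21)
blt start: taken
after lw $t5, 0($t7): $t5=M[20]=17
after and $t5, $t5, 63: $t5=17&63=17
after add $t7, $t7, 4: $t7=20+4=24
after add $t0, $t0, 3: $t0=15+3=18
cmp $t0, 21  (cmp 18,21)
blt start: taken
after lw $t5, 0($t7): $t5=M[24]=7
after and $t5, $t5, 63: $t5=7&63=7
after add $t7, $t7, 4: $t7=24+4=28
after add $t0, $t0, 3: $t0=18+3=21
cmp $t0, 21  (cmp 21,21)
blt start: not taken
sw $t5, (20) → M[20]=7
halt.

28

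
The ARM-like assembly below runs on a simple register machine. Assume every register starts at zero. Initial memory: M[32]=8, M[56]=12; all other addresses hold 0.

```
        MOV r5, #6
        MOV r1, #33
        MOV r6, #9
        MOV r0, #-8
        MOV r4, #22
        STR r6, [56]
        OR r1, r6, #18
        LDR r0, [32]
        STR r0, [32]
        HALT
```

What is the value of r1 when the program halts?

MOV r5, #6 → r5=6
MOV r1, #33 → r1=33
MOV r6, #9 → r6=9
MOV r0, #-8 → r0=-8
MOV r4, #22 → r4=22
STR r6, [56] → M[56]=9
OR r1, r6, #18 → r1=9|18=27
LDR r0, [32] → r0=M[32]=8
STR r0, [32] → M[32]=8
halt.

27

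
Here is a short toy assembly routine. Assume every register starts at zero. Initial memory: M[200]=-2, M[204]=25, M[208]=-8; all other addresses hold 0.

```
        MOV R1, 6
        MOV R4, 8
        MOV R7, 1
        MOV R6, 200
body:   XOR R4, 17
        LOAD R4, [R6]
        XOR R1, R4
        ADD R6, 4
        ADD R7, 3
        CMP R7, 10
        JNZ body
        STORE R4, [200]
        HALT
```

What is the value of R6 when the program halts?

MOV R1, 6 → R1=6
MOV R4, 8 → R4=8
MOV R7, 1 → R7=1
MOV R6, 200 → R6=200
XOR R4, 17 → R4=8^17=25
LOAD R4, [R6] → R4=M[200]=-2
XOR R1, R4 → R1=6^(-2)=-8
ADD R6, 4 → R6=200+4=204
ADD R7, 3 → R7=1+3=4
CMP R7, 10  (cmp 4,10)
JNZ body: taken
XOR R4, 17 → R4=(-2)^17=-17
LOAD R4, [R6] → R4=M[204]=25
XOR R1, R4 → R1=(-8)^25=-31
ADD R6, 4 → R6=204+4=208
ADD R7, 3 → R7=4+3=7
CMP R7, 10  (cmp 7,10)
JNZ body: taken
XOR R4, 17 → R4=25^17=8
LOAD R4, [R6] → R4=M[208]=-8
XOR R1, R4 → R1=(-31)^(-8)=25
ADD R6, 4 → R6=208+4=212
ADD R7, 3 → R7=7+3=10
CMP R7, 10  (cmp 10,10)
JNZ body: not taken
STORE R4, [200] → M[200]=-8
halt.

212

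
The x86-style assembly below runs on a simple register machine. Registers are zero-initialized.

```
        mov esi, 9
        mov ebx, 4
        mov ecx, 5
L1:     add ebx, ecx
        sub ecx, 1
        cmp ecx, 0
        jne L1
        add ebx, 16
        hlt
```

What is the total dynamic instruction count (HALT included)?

after mov esi, 9: esi=9
after mov ebx, 4: ebx=4
after mov ecx, 5: ecx=5
after add ebx, ecx: ebx=4+5=9
after sub ecx, 1: ecx=5-1=4
cmp ecx, 0  (cmp 4,0)
jne L1: taken
after add ebx, ecx: ebx=9+4=13
after sub ecx, 1: ecx=4-1=3
cmp ecx, 0  (cmp 3,0)
jne L1: taken
after add ebx, ecx: ebx=13+3=16
after sub ecx, 1: ecx=3-1=2
cmp ecx, 0  (cmp 2,0)
jne L1: taken
after add ebx, ecx: ebx=16+2=18
after sub ecx, 1: ecx=2-1=1
cmp ecx, 0  (cmp 1,0)
jne L1: taken
after add ebx, ecx: ebx=18+1=19
after sub ecx, 1: ecx=1-1=0
cmp ecx, 0  (cmp 0,0)
jne L1: not taken
after add ebx, 16: ebx=19+16=35
halt.
Total executed instructions: 25.

25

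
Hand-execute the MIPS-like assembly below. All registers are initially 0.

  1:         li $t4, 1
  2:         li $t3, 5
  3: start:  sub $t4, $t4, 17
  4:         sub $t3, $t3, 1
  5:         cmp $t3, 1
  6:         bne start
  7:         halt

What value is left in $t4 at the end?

-67

after li $t4, 1: $t4=1
after li $t3, 5: $t3=5
after sub $t4, $t4, 17: $t4=1-17=-16
after sub $t3, $t3, 1: $t3=5-1=4
cmp $t3, 1  (cmp 4,1)
bne start: taken
after sub $t4, $t4, 17: $t4=(-16)-17=-33
after sub $t3, $t3, 1: $t3=4-1=3
cmp $t3, 1  (cmp 3,1)
bne start: taken
after sub $t4, $t4, 17: $t4=(-33)-17=-50
after sub $t3, $t3, 1: $t3=3-1=2
cmp $t3, 1  (cmp 2,1)
bne start: taken
after sub $t4, $t4, 17: $t4=(-50)-17=-67
after sub $t3, $t3, 1: $t3=2-1=1
cmp $t3, 1  (cmp 1,1)
bne start: not taken
halt.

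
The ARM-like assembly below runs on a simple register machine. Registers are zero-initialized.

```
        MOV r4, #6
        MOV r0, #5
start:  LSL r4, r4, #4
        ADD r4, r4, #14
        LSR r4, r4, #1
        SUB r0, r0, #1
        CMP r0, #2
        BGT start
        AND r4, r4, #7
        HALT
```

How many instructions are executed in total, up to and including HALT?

22

r4=6
r0=5
r4=6<<4=96
r4=96+14=110
r4=110>>1=55
r0=5-1=4
CMP r0, #2  (cmp 4,2)
BGT start: taken
r4=55<<4=880
r4=880+14=894
r4=894>>1=447
r0=4-1=3
CMP r0, #2  (cmp 3,2)
BGT start: taken
r4=447<<4=7152
r4=7152+14=7166
r4=7166>>1=3583
r0=3-1=2
CMP r0, #2  (cmp 2,2)
BGT start: not taken
r4=3583&7=7
halt.
Total executed instructions: 22.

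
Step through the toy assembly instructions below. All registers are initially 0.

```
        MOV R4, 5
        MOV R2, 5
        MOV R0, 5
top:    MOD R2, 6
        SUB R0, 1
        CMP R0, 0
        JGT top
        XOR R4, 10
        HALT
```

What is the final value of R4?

R4=5
R2=5
R0=5
R2=5%6=5
R0=5-1=4
CMP R0, 0  (cmp 4,0)
JGT top: taken
R2=5%6=5
R0=4-1=3
CMP R0, 0  (cmp 3,0)
JGT top: taken
R2=5%6=5
R0=3-1=2
CMP R0, 0  (cmp 2,0)
JGT top: taken
R2=5%6=5
R0=2-1=1
CMP R0, 0  (cmp 1,0)
JGT top: taken
R2=5%6=5
R0=1-1=0
CMP R0, 0  (cmp 0,0)
JGT top: not taken
R4=5^10=15
halt.

15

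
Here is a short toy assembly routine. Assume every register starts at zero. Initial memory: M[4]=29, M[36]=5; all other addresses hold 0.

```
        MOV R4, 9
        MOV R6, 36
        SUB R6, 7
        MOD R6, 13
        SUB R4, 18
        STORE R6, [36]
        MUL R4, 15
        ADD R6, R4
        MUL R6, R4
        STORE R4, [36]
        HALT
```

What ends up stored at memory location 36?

-135

R4=9
R6=36
R6=36-7=29
R6=29%13=3
R4=9-18=-9
STORE R6, [36] → M[36]=3
R4=(-9)*15=-135
R6=3+(-135)=-132
R6=(-132)*(-135)=17820
STORE R4, [36] → M[36]=-135
halt.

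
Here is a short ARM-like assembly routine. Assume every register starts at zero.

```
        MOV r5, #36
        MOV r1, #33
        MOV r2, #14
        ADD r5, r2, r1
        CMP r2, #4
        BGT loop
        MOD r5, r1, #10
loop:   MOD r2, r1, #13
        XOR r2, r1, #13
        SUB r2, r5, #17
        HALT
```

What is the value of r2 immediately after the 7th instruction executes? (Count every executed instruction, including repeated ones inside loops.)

7

after MOV r5, #36: r5=36
after MOV r1, #33: r1=33
after MOV r2, #14: r2=14
after ADD r5, r2, r1: r5=14+33=47
CMP r2, #4  (cmp 14,4)
BGT loop: taken
after MOD r2, r1, #13: r2=33%13=7
After step 7: r2 = 7.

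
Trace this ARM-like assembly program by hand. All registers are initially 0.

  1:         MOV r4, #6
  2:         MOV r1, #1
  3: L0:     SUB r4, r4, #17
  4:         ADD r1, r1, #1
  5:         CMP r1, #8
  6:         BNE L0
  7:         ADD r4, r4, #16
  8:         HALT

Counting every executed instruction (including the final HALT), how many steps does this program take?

MOV r4, #6 → r4=6
MOV r1, #1 → r1=1
SUB r4, r4, #17 → r4=6-17=-11
ADD r1, r1, #1 → r1=1+1=2
CMP r1, #8  (cmp 2,8)
BNE L0: taken
SUB r4, r4, #17 → r4=(-11)-17=-28
ADD r1, r1, #1 → r1=2+1=3
CMP r1, #8  (cmp 3,8)
BNE L0: taken
SUB r4, r4, #17 → r4=(-28)-17=-45
ADD r1, r1, #1 → r1=3+1=4
CMP r1, #8  (cmp 4,8)
BNE L0: taken
SUB r4, r4, #17 → r4=(-45)-17=-62
ADD r1, r1, #1 → r1=4+1=5
CMP r1, #8  (cmp 5,8)
BNE L0: taken
SUB r4, r4, #17 → r4=(-62)-17=-79
ADD r1, r1, #1 → r1=5+1=6
CMP r1, #8  (cmp 6,8)
BNE L0: taken
SUB r4, r4, #17 → r4=(-79)-17=-96
ADD r1, r1, #1 → r1=6+1=7
CMP r1, #8  (cmp 7,8)
BNE L0: taken
SUB r4, r4, #17 → r4=(-96)-17=-113
ADD r1, r1, #1 → r1=7+1=8
CMP r1, #8  (cmp 8,8)
BNE L0: not taken
ADD r4, r4, #16 → r4=(-113)+16=-97
halt.
Total executed instructions: 32.

32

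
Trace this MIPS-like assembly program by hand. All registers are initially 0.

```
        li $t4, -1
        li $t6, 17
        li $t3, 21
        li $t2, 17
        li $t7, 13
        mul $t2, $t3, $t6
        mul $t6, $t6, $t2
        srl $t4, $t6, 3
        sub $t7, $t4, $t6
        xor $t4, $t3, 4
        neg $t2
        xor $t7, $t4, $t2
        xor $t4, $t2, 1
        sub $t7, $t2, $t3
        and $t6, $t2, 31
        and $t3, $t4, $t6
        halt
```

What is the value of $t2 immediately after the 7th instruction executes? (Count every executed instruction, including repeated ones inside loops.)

li $t4, -1 → $t4=-1
li $t6, 17 → $t6=17
li $t3, 21 → $t3=21
li $t2, 17 → $t2=17
li $t7, 13 → $t7=13
mul $t2, $t3, $t6 → $t2=21*17=357
mul $t6, $t6, $t2 → $t6=17*357=6069
After step 7: $t2 = 357.

357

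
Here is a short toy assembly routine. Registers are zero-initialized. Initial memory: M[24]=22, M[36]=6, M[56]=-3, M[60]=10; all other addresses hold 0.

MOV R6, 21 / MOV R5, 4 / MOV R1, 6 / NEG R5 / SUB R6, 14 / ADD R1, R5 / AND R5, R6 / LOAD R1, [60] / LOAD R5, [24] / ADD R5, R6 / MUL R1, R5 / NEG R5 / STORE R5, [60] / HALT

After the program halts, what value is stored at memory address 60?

-29

after MOV R6, 21: R6=21
after MOV R5, 4: R5=4
after MOV R1, 6: R1=6
after NEG R5: R5=-(4)=-4
after SUB R6, 14: R6=21-14=7
after ADD R1, R5: R1=6+(-4)=2
after AND R5, R6: R5=(-4)&7=4
after LOAD R1, [60]: R1=M[60]=10
after LOAD R5, [24]: R5=M[24]=22
after ADD R5, R6: R5=22+7=29
after MUL R1, R5: R1=10*29=290
after NEG R5: R5=-(29)=-29
STORE R5, [60] → M[60]=-29
halt.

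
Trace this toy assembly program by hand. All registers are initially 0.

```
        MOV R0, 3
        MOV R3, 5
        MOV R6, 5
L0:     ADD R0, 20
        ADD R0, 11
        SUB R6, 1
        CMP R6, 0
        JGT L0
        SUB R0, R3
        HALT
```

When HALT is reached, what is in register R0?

153

R0=3
R3=5
R6=5
R0=3+20=23
R0=23+11=34
R6=5-1=4
CMP R6, 0  (cmp 4,0)
JGT L0: taken
R0=34+20=54
R0=54+11=65
R6=4-1=3
CMP R6, 0  (cmp 3,0)
JGT L0: taken
R0=65+20=85
R0=85+11=96
R6=3-1=2
CMP R6, 0  (cmp 2,0)
JGT L0: taken
R0=96+20=116
R0=116+11=127
R6=2-1=1
CMP R6, 0  (cmp 1,0)
JGT L0: taken
R0=127+20=147
R0=147+11=158
R6=1-1=0
CMP R6, 0  (cmp 0,0)
JGT L0: not taken
R0=158-5=153
halt.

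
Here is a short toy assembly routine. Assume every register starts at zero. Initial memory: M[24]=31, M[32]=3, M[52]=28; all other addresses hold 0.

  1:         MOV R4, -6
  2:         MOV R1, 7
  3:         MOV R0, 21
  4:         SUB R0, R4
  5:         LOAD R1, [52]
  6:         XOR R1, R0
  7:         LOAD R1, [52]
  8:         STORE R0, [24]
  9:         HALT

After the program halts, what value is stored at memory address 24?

MOV R4, -6 → R4=-6
MOV R1, 7 → R1=7
MOV R0, 21 → R0=21
SUB R0, R4 → R0=21-(-6)=27
LOAD R1, [52] → R1=M[52]=28
XOR R1, R0 → R1=28^27=7
LOAD R1, [52] → R1=M[52]=28
STORE R0, [24] → M[24]=27
halt.

27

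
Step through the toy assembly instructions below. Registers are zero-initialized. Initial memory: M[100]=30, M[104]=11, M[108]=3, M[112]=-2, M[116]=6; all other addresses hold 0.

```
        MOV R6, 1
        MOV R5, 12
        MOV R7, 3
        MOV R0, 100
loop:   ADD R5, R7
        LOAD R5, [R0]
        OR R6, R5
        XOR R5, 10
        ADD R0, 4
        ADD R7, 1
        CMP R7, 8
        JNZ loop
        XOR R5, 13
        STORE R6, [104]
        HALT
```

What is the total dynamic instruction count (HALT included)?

R6=1
R5=12
R7=3
R0=100
R5=12+3=15
R5=M[100]=30
R6=1|30=31
R5=30^10=20
R0=100+4=104
R7=3+1=4
CMP R7, 8  (cmp 4,8)
JNZ loop: taken
R5=20+4=24
R5=M[104]=11
R6=31|11=31
R5=11^10=1
R0=104+4=108
R7=4+1=5
CMP R7, 8  (cmp 5,8)
JNZ loop: taken
R5=1+5=6
R5=M[108]=3
R6=31|3=31
R5=3^10=9
R0=108+4=112
R7=5+1=6
CMP R7, 8  (cmp 6,8)
JNZ loop: taken
R5=9+6=15
R5=M[112]=-2
R6=31|(-2)=-1
R5=(-2)^10=-12
R0=112+4=116
R7=6+1=7
CMP R7, 8  (cmp 7,8)
JNZ loop: taken
R5=(-12)+7=-5
R5=M[116]=6
R6=(-1)|6=-1
R5=6^10=12
R0=116+4=120
R7=7+1=8
CMP R7, 8  (cmp 8,8)
JNZ loop: not taken
R5=12^13=1
STORE R6, [104] → M[104]=-1
halt.
Total executed instructions: 47.

47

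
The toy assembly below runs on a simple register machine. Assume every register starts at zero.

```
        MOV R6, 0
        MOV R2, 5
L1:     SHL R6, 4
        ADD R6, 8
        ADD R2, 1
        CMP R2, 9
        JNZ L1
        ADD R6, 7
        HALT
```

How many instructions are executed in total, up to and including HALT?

24

R6=0
R2=5
R6=0<<4=0
R6=0+8=8
R2=5+1=6
CMP R2, 9  (cmp 6,9)
JNZ L1: taken
R6=8<<4=128
R6=128+8=136
R2=6+1=7
CMP R2, 9  (cmp 7,9)
JNZ L1: taken
R6=136<<4=2176
R6=2176+8=2184
R2=7+1=8
CMP R2, 9  (cmp 8,9)
JNZ L1: taken
R6=2184<<4=34944
R6=34944+8=34952
R2=8+1=9
CMP R2, 9  (cmp 9,9)
JNZ L1: not taken
R6=34952+7=34959
halt.
Total executed instructions: 24.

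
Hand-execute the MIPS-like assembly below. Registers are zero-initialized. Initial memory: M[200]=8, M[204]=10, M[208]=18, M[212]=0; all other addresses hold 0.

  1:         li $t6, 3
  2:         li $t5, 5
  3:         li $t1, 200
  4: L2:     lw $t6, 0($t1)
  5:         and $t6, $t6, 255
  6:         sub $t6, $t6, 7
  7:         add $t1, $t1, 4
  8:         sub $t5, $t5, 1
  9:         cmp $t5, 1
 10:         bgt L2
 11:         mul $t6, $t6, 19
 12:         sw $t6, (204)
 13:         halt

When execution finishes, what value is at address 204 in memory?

-133

after li $t6, 3: $t6=3
after li $t5, 5: $t5=5
after li $t1, 200: $t1=200
after lw $t6, 0($t1): $t6=M[200]=8
after and $t6, $t6, 255: $t6=8&255=8
after sub $t6, $t6, 7: $t6=8-7=1
after add $t1, $t1, 4: $t1=200+4=204
after sub $t5, $t5, 1: $t5=5-1=4
cmp $t5, 1  (cmp 4,1)
bgt L2: taken
after lw $t6, 0($t1): $t6=M[204]=10
after and $t6, $t6, 255: $t6=10&255=10
after sub $t6, $t6, 7: $t6=10-7=3
after add $t1, $t1, 4: $t1=204+4=208
after sub $t5, $t5, 1: $t5=4-1=3
cmp $t5, 1  (cmp 3,1)
bgt L2: taken
after lw $t6, 0($t1): $t6=M[208]=18
after and $t6, $t6, 255: $t6=18&255=18
after sub $t6, $t6, 7: $t6=18-7=11
after add $t1, $t1, 4: $t1=208+4=212
after sub $t5, $t5, 1: $t5=3-1=2
cmp $t5, 1  (cmp 2,1)
bgt L2: taken
after lw $t6, 0($t1): $t6=M[212]=0
after and $t6, $t6, 255: $t6=0&255=0
after sub $t6, $t6, 7: $t6=0-7=-7
after add $t1, $t1, 4: $t1=212+4=216
after sub $t5, $t5, 1: $t5=2-1=1
cmp $t5, 1  (cmp 1,1)
bgt L2: not taken
after mul $t6, $t6, 19: $t6=(-7)*19=-133
sw $t6, (204) → M[204]=-133
halt.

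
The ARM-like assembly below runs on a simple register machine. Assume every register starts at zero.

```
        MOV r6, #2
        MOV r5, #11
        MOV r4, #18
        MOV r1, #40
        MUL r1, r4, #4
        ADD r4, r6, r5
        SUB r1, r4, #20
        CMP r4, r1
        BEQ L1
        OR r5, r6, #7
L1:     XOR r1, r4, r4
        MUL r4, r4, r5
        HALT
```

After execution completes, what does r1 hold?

0

r6=2
r5=11
r4=18
r1=40
r1=18*4=72
r4=2+11=13
r1=13-20=-7
CMP r4, r1  (cmp 13,-7)
BEQ L1: not taken
r5=2|7=7
r1=13^13=0
r4=13*7=91
halt.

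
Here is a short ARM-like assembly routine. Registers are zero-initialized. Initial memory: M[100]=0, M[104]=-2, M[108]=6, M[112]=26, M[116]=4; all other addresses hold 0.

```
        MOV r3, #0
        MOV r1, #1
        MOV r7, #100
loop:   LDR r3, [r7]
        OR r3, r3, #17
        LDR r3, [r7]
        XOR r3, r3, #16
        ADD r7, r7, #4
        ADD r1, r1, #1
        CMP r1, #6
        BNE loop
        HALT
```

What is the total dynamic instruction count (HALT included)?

MOV r3, #0 → r3=0
MOV r1, #1 → r1=1
MOV r7, #100 → r7=100
LDR r3, [r7] → r3=M[100]=0
OR r3, r3, #17 → r3=0|17=17
LDR r3, [r7] → r3=M[100]=0
XOR r3, r3, #16 → r3=0^16=16
ADD r7, r7, #4 → r7=100+4=104
ADD r1, r1, #1 → r1=1+1=2
CMP r1, #6  (cmp 2,6)
BNE loop: taken
LDR r3, [r7] → r3=M[104]=-2
OR r3, r3, #17 → r3=(-2)|17=-1
LDR r3, [r7] → r3=M[104]=-2
XOR r3, r3, #16 → r3=(-2)^16=-18
ADD r7, r7, #4 → r7=104+4=108
ADD r1, r1, #1 → r1=2+1=3
CMP r1, #6  (cmp 3,6)
BNE loop: taken
LDR r3, [r7] → r3=M[108]=6
OR r3, r3, #17 → r3=6|17=23
LDR r3, [r7] → r3=M[108]=6
XOR r3, r3, #16 → r3=6^16=22
ADD r7, r7, #4 → r7=108+4=112
ADD r1, r1, #1 → r1=3+1=4
CMP r1, #6  (cmp 4,6)
BNE loop: taken
LDR r3, [r7] → r3=M[112]=26
OR r3, r3, #17 → r3=26|17=27
LDR r3, [r7] → r3=M[112]=26
XOR r3, r3, #16 → r3=26^16=10
ADD r7, r7, #4 → r7=112+4=116
ADD r1, r1, #1 → r1=4+1=5
CMP r1, #6  (cmp 5,6)
BNE loop: taken
LDR r3, [r7] → r3=M[116]=4
OR r3, r3, #17 → r3=4|17=21
LDR r3, [r7] → r3=M[116]=4
XOR r3, r3, #16 → r3=4^16=20
ADD r7, r7, #4 → r7=116+4=120
ADD r1, r1, #1 → r1=5+1=6
CMP r1, #6  (cmp 6,6)
BNE loop: not taken
halt.
Total executed instructions: 44.

44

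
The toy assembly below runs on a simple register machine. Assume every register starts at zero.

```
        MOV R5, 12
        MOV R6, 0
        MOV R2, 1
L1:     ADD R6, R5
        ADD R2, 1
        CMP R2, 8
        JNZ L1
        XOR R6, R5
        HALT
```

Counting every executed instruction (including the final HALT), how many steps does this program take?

MOV R5, 12 → R5=12
MOV R6, 0 → R6=0
MOV R2, 1 → R2=1
ADD R6, R5 → R6=0+12=12
ADD R2, 1 → R2=1+1=2
CMP R2, 8  (cmp 2,8)
JNZ L1: taken
ADD R6, R5 → R6=12+12=24
ADD R2, 1 → R2=2+1=3
CMP R2, 8  (cmp 3,8)
JNZ L1: taken
ADD R6, R5 → R6=24+12=36
ADD R2, 1 → R2=3+1=4
CMP R2, 8  (cmp 4,8)
JNZ L1: taken
ADD R6, R5 → R6=36+12=48
ADD R2, 1 → R2=4+1=5
CMP R2, 8  (cmp 5,8)
JNZ L1: taken
ADD R6, R5 → R6=48+12=60
ADD R2, 1 → R2=5+1=6
CMP R2, 8  (cmp 6,8)
JNZ L1: taken
ADD R6, R5 → R6=60+12=72
ADD R2, 1 → R2=6+1=7
CMP R2, 8  (cmp 7,8)
JNZ L1: taken
ADD R6, R5 → R6=72+12=84
ADD R2, 1 → R2=7+1=8
CMP R2, 8  (cmp 8,8)
JNZ L1: not taken
XOR R6, R5 → R6=84^12=88
halt.
Total executed instructions: 33.

33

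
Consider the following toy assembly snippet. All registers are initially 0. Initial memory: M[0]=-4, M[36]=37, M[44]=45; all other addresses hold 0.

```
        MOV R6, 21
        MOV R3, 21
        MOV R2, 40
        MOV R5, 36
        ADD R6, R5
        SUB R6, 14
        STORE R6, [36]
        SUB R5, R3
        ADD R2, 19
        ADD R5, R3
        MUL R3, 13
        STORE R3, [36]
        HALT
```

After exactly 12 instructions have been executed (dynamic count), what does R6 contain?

MOV R6, 21 → R6=21
MOV R3, 21 → R3=21
MOV R2, 40 → R2=40
MOV R5, 36 → R5=36
ADD R6, R5 → R6=21+36=57
SUB R6, 14 → R6=57-14=43
STORE R6, [36] → M[36]=43
SUB R5, R3 → R5=36-21=15
ADD R2, 19 → R2=40+19=59
ADD R5, R3 → R5=15+21=36
MUL R3, 13 → R3=21*13=273
STORE R3, [36] → M[36]=273
After step 12: R6 = 43.

43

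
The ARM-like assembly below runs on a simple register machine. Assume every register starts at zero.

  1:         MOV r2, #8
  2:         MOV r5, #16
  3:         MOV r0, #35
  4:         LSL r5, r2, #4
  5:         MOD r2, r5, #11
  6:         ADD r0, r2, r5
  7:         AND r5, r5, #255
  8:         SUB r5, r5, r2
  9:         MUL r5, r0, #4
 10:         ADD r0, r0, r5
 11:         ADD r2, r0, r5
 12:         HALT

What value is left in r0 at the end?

675

after MOV r2, #8: r2=8
after MOV r5, #16: r5=16
after MOV r0, #35: r0=35
after LSL r5, r2, #4: r5=8<<4=128
after MOD r2, r5, #11: r2=128%11=7
after ADD r0, r2, r5: r0=7+128=135
after AND r5, r5, #255: r5=128&255=128
after SUB r5, r5, r2: r5=128-7=121
after MUL r5, r0, #4: r5=135*4=540
after ADD r0, r0, r5: r0=135+540=675
after ADD r2, r0, r5: r2=675+540=1215
halt.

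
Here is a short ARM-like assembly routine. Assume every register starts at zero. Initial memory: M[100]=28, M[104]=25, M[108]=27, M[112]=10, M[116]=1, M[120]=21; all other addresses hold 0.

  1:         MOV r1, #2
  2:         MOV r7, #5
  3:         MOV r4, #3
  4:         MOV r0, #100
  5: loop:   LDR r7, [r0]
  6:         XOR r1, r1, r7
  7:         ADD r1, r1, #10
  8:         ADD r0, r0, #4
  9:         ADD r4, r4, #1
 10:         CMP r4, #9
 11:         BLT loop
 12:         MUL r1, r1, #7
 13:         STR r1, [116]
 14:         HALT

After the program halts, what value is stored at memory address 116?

294

after MOV r1, #2: r1=2
after MOV r7, #5: r7=5
after MOV r4, #3: r4=3
after MOV r0, #100: r0=100
after LDR r7, [r0]: r7=M[100]=28
after XOR r1, r1, r7: r1=2^28=30
after ADD r1, r1, #10: r1=30+10=40
after ADD r0, r0, #4: r0=100+4=104
after ADD r4, r4, #1: r4=3+1=4
CMP r4, #9  (cmp 4,9)
BLT loop: taken
after LDR r7, [r0]: r7=M[104]=25
after XOR r1, r1, r7: r1=40^25=49
after ADD r1, r1, #10: r1=49+10=59
after ADD r0, r0, #4: r0=104+4=108
after ADD r4, r4, #1: r4=4+1=5
CMP r4, #9  (cmp 5,9)
BLT loop: taken
after LDR r7, [r0]: r7=M[108]=27
after XOR r1, r1, r7: r1=59^27=32
after ADD r1, r1, #10: r1=32+10=42
after ADD r0, r0, #4: r0=108+4=112
after ADD r4, r4, #1: r4=5+1=6
CMP r4, #9  (cmp 6,9)
BLT loop: taken
after LDR r7, [r0]: r7=M[112]=10
after XOR r1, r1, r7: r1=42^10=32
after ADD r1, r1, #10: r1=32+10=42
after ADD r0, r0, #4: r0=112+4=116
after ADD r4, r4, #1: r4=6+1=7
CMP r4, #9  (cmp 7,9)
BLT loop: taken
after LDR r7, [r0]: r7=M[116]=1
after XOR r1, r1, r7: r1=42^1=43
after ADD r1, r1, #10: r1=43+10=53
after ADD r0, r0, #4: r0=116+4=120
after ADD r4, r4, #1: r4=7+1=8
CMP r4, #9  (cmp 8,9)
BLT loop: taken
after LDR r7, [r0]: r7=M[120]=21
after XOR r1, r1, r7: r1=53^21=32
after ADD r1, r1, #10: r1=32+10=42
after ADD r0, r0, #4: r0=120+4=124
after ADD r4, r4, #1: r4=8+1=9
CMP r4, #9  (cmp 9,9)
BLT loop: not taken
after MUL r1, r1, #7: r1=42*7=294
STR r1, [116] → M[116]=294
halt.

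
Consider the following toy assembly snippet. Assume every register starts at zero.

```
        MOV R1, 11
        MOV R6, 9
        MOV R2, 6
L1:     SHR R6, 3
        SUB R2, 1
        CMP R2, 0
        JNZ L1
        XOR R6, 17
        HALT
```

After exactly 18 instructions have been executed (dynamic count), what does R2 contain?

MOV R1, 11 → R1=11
MOV R6, 9 → R6=9
MOV R2, 6 → R2=6
SHR R6, 3 → R6=9>>3=1
SUB R2, 1 → R2=6-1=5
CMP R2, 0  (cmp 5,0)
JNZ L1: taken
SHR R6, 3 → R6=1>>3=0
SUB R2, 1 → R2=5-1=4
CMP R2, 0  (cmp 4,0)
JNZ L1: taken
SHR R6, 3 → R6=0>>3=0
SUB R2, 1 → R2=4-1=3
CMP R2, 0  (cmp 3,0)
JNZ L1: taken
SHR R6, 3 → R6=0>>3=0
SUB R2, 1 → R2=3-1=2
CMP R2, 0  (cmp 2,0)
After step 18: R2 = 2.

2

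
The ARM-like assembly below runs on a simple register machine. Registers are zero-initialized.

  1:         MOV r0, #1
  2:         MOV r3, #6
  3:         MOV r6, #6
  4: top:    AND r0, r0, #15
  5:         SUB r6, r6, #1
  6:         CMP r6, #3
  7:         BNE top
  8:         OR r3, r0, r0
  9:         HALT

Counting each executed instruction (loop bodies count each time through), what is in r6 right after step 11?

4

r0=1
r3=6
r6=6
r0=1&15=1
r6=6-1=5
CMP r6, #3  (cmp 5,3)
BNE top: taken
r0=1&15=1
r6=5-1=4
CMP r6, #3  (cmp 4,3)
BNE top: taken
After step 11: r6 = 4.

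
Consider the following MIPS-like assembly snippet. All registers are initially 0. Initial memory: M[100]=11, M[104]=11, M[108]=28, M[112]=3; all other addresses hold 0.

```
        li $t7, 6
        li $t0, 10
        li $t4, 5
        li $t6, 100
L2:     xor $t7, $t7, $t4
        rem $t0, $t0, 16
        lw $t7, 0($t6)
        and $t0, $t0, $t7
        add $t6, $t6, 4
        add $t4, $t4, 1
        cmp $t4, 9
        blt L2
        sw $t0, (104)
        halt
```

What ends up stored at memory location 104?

after li $t7, 6: $t7=6
after li $t0, 10: $t0=10
after li $t4, 5: $t4=5
after li $t6, 100: $t6=100
after xor $t7, $t7, $t4: $t7=6^5=3
after rem $t0, $t0, 16: $t0=10%16=10
after lw $t7, 0($t6): $t7=M[100]=11
after and $t0, $t0, $t7: $t0=10&11=10
after add $t6, $t6, 4: $t6=100+4=104
after add $t4, $t4, 1: $t4=5+1=6
cmp $t4, 9  (cmp 6,9)
blt L2: taken
after xor $t7, $t7, $t4: $t7=11^6=13
after rem $t0, $t0, 16: $t0=10%16=10
after lw $t7, 0($t6): $t7=M[104]=11
after and $t0, $t0, $t7: $t0=10&11=10
after add $t6, $t6, 4: $t6=104+4=108
after add $t4, $t4, 1: $t4=6+1=7
cmp $t4, 9  (cmp 7,9)
blt L2: taken
after xor $t7, $t7, $t4: $t7=11^7=12
after rem $t0, $t0, 16: $t0=10%16=10
after lw $t7, 0($t6): $t7=M[108]=28
after and $t0, $t0, $t7: $t0=10&28=8
after add $t6, $t6, 4: $t6=108+4=112
after add $t4, $t4, 1: $t4=7+1=8
cmp $t4, 9  (cmp 8,9)
blt L2: taken
after xor $t7, $t7, $t4: $t7=28^8=20
after rem $t0, $t0, 16: $t0=8%16=8
after lw $t7, 0($t6): $t7=M[112]=3
after and $t0, $t0, $t7: $t0=8&3=0
after add $t6, $t6, 4: $t6=112+4=116
after add $t4, $t4, 1: $t4=8+1=9
cmp $t4, 9  (cmp 9,9)
blt L2: not taken
sw $t0, (104) → M[104]=0
halt.

0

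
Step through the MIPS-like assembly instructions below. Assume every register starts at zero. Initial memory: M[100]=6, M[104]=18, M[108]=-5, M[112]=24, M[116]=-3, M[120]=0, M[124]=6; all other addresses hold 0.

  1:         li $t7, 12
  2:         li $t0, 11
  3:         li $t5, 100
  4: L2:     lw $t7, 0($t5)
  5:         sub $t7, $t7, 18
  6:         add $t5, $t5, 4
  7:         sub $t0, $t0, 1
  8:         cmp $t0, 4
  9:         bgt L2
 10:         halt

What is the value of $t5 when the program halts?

after li $t7, 12: $t7=12
after li $t0, 11: $t0=11
after li $t5, 100: $t5=100
after lw $t7, 0($t5): $t7=M[100]=6
after sub $t7, $t7, 18: $t7=6-18=-12
after add $t5, $t5, 4: $t5=100+4=104
after sub $t0, $t0, 1: $t0=11-1=10
cmp $t0, 4  (cmp 10,4)
bgt L2: taken
after lw $t7, 0($t5): $t7=M[104]=18
after sub $t7, $t7, 18: $t7=18-18=0
after add $t5, $t5, 4: $t5=104+4=108
after sub $t0, $t0, 1: $t0=10-1=9
cmp $t0, 4  (cmp 9,4)
bgt L2: taken
after lw $t7, 0($t5): $t7=M[108]=-5
after sub $t7, $t7, 18: $t7=(-5)-18=-23
after add $t5, $t5, 4: $t5=108+4=112
after sub $t0, $t0, 1: $t0=9-1=8
cmp $t0, 4  (cmp 8,4)
bgt L2: taken
after lw $t7, 0($t5): $t7=M[112]=24
after sub $t7, $t7, 18: $t7=24-18=6
after add $t5, $t5, 4: $t5=112+4=116
after sub $t0, $t0, 1: $t0=8-1=7
cmp $t0, 4  (cmp 7,4)
bgt L2: taken
after lw $t7, 0($t5): $t7=M[116]=-3
after sub $t7, $t7, 18: $t7=(-3)-18=-21
after add $t5, $t5, 4: $t5=116+4=120
after sub $t0, $t0, 1: $t0=7-1=6
cmp $t0, 4  (cmp 6,4)
bgt L2: taken
after lw $t7, 0($t5): $t7=M[120]=0
after sub $t7, $t7, 18: $t7=0-18=-18
after add $t5, $t5, 4: $t5=120+4=124
after sub $t0, $t0, 1: $t0=6-1=5
cmp $t0, 4  (cmp 5,4)
bgt L2: taken
after lw $t7, 0($t5): $t7=M[124]=6
after sub $t7, $t7, 18: $t7=6-18=-12
after add $t5, $t5, 4: $t5=124+4=128
after sub $t0, $t0, 1: $t0=5-1=4
cmp $t0, 4  (cmp 4,4)
bgt L2: not taken
halt.

128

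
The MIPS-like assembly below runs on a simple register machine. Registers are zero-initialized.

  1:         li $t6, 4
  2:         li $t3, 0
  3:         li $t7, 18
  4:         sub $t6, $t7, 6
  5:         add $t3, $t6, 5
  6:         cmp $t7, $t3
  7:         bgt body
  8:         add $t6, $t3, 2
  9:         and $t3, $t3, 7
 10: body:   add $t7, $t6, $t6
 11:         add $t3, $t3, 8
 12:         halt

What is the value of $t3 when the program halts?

$t6=4
$t3=0
$t7=18
$t6=18-6=12
$t3=12+5=17
cmp $t7, $t3  (cmp 18,17)
bgt body: taken
$t7=12+12=24
$t3=17+8=25
halt.

25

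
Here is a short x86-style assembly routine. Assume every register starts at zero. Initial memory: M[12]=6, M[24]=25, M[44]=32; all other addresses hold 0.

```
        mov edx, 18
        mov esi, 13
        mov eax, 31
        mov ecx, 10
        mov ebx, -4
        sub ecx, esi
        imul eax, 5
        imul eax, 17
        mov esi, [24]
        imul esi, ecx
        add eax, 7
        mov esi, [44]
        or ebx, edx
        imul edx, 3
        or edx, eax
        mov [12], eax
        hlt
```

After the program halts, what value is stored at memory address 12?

mov edx, 18 → edx=18
mov esi, 13 → esi=13
mov eax, 31 → eax=31
mov ecx, 10 → ecx=10
mov ebx, -4 → ebx=-4
sub ecx, esi → ecx=10-13=-3
imul eax, 5 → eax=31*5=155
imul eax, 17 → eax=155*17=2635
mov esi, [24] → esi=M[24]=25
imul esi, ecx → esi=25*(-3)=-75
add eax, 7 → eax=2635+7=2642
mov esi, [44] → esi=M[44]=32
or ebx, edx → ebx=(-4)|18=-2
imul edx, 3 → edx=18*3=54
or edx, eax → edx=54|2642=2678
mov [12], eax → M[12]=2642
halt.

2642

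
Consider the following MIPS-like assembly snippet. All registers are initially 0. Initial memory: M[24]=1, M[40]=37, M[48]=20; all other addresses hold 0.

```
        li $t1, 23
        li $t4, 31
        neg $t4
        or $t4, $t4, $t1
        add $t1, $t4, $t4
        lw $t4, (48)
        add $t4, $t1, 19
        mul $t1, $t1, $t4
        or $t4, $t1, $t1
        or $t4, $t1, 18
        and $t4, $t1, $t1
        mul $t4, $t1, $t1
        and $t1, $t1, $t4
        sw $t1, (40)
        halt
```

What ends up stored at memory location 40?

$t1=23
$t4=31
$t4=-(31)=-31
$t4=(-31)|23=-9
$t1=(-9)+(-9)=-18
$t4=M[48]=20
$t4=(-18)+19=1
$t1=(-18)*1=-18
$t4=(-18)|(-18)=-18
$t4=(-18)|18=-2
$t4=(-18)&(-18)=-18
$t4=(-18)*(-18)=324
$t1=(-18)&324=324
sw $t1, (40) → M[40]=324
halt.

324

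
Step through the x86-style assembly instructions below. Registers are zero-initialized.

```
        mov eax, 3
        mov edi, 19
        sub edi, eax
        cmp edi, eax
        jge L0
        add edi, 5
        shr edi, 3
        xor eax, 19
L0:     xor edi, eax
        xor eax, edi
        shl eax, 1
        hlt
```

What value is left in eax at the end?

mov eax, 3 → eax=3
mov edi, 19 → edi=19
sub edi, eax → edi=19-3=16
cmp edi, eax  (cmp 16,3)
jge L0: taken
xor edi, eax → edi=16^3=19
xor eax, edi → eax=3^19=16
shl eax, 1 → eax=16<<1=32
halt.

32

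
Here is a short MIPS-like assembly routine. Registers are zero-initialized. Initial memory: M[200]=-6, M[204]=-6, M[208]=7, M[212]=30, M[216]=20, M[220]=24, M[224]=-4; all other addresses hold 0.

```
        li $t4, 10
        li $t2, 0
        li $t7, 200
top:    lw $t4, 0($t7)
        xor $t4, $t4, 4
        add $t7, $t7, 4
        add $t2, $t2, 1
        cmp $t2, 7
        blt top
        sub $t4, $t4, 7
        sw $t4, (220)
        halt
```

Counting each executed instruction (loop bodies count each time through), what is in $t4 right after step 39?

$t4=10
$t2=0
$t7=200
$t4=M[200]=-6
$t4=(-6)^4=-2
$t7=200+4=204
$t2=0+1=1
cmp $t2, 7  (cmp 1,7)
blt top: taken
$t4=M[204]=-6
$t4=(-6)^4=-2
$t7=204+4=208
$t2=1+1=2
cmp $t2, 7  (cmp 2,7)
blt top: taken
$t4=M[208]=7
$t4=7^4=3
$t7=208+4=212
$t2=2+1=3
cmp $t2, 7  (cmp 3,7)
blt top: taken
$t4=M[212]=30
$t4=30^4=26
$t7=212+4=216
$t2=3+1=4
cmp $t2, 7  (cmp 4,7)
blt top: taken
$t4=M[216]=20
$t4=20^4=16
$t7=216+4=220
$t2=4+1=5
cmp $t2, 7  (cmp 5,7)
blt top: taken
$t4=M[220]=24
$t4=24^4=28
$t7=220+4=224
$t2=5+1=6
cmp $t2, 7  (cmp 6,7)
blt top: taken
After step 39: $t4 = 28.

28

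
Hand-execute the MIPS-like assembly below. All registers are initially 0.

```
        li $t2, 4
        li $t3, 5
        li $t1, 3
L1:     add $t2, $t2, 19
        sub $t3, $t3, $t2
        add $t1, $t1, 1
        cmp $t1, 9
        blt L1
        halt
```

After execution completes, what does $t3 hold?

$t2=4
$t3=5
$t1=3
$t2=4+19=23
$t3=5-23=-18
$t1=3+1=4
cmp $t1, 9  (cmp 4,9)
blt L1: taken
$t2=23+19=42
$t3=(-18)-42=-60
$t1=4+1=5
cmp $t1, 9  (cmp 5,9)
blt L1: taken
$t2=42+19=61
$t3=(-60)-61=-121
$t1=5+1=6
cmp $t1, 9  (cmp 6,9)
blt L1: taken
$t2=61+19=80
$t3=(-121)-80=-201
$t1=6+1=7
cmp $t1, 9  (cmp 7,9)
blt L1: taken
$t2=80+19=99
$t3=(-201)-99=-300
$t1=7+1=8
cmp $t1, 9  (cmp 8,9)
blt L1: taken
$t2=99+19=118
$t3=(-300)-118=-418
$t1=8+1=9
cmp $t1, 9  (cmp 9,9)
blt L1: not taken
halt.

-418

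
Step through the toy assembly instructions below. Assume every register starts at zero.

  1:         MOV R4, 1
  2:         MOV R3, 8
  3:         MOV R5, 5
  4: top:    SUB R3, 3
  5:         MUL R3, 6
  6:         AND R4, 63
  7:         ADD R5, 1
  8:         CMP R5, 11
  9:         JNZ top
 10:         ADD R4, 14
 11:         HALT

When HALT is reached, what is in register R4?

15

after MOV R4, 1: R4=1
after MOV R3, 8: R3=8
after MOV R5, 5: R5=5
after SUB R3, 3: R3=8-3=5
after MUL R3, 6: R3=5*6=30
after AND R4, 63: R4=1&63=1
after ADD R5, 1: R5=5+1=6
CMP R5, 11  (cmp 6,11)
JNZ top: taken
after SUB R3, 3: R3=30-3=27
after MUL R3, 6: R3=27*6=162
after AND R4, 63: R4=1&63=1
after ADD R5, 1: R5=6+1=7
CMP R5, 11  (cmp 7,11)
JNZ top: taken
after SUB R3, 3: R3=162-3=159
after MUL R3, 6: R3=159*6=954
after AND R4, 63: R4=1&63=1
after ADD R5, 1: R5=7+1=8
CMP R5, 11  (cmp 8,11)
JNZ top: taken
after SUB R3, 3: R3=954-3=951
after MUL R3, 6: R3=951*6=5706
after AND R4, 63: R4=1&63=1
after ADD R5, 1: R5=8+1=9
CMP R5, 11  (cmp 9,11)
JNZ top: taken
after SUB R3, 3: R3=5706-3=5703
after MUL R3, 6: R3=5703*6=34218
after AND R4, 63: R4=1&63=1
after ADD R5, 1: R5=9+1=10
CMP R5, 11  (cmp 10,11)
JNZ top: taken
after SUB R3, 3: R3=34218-3=34215
after MUL R3, 6: R3=34215*6=205290
after AND R4, 63: R4=1&63=1
after ADD R5, 1: R5=10+1=11
CMP R5, 11  (cmp 11,11)
JNZ top: not taken
after ADD R4, 14: R4=1+14=15
halt.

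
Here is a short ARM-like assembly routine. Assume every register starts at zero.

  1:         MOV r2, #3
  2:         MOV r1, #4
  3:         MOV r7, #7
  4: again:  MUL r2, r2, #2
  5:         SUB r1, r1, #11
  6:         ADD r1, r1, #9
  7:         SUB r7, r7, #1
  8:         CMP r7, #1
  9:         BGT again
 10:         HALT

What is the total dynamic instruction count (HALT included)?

r2=3
r1=4
r7=7
r2=3*2=6
r1=4-11=-7
r1=(-7)+9=2
r7=7-1=6
CMP r7, #1  (cmp 6,1)
BGT again: taken
r2=6*2=12
r1=2-11=-9
r1=(-9)+9=0
r7=6-1=5
CMP r7, #1  (cmp 5,1)
BGT again: taken
r2=12*2=24
r1=0-11=-11
r1=(-11)+9=-2
r7=5-1=4
CMP r7, #1  (cmp 4,1)
BGT again: taken
r2=24*2=48
r1=(-2)-11=-13
r1=(-13)+9=-4
r7=4-1=3
CMP r7, #1  (cmp 3,1)
BGT again: taken
r2=48*2=96
r1=(-4)-11=-15
r1=(-15)+9=-6
r7=3-1=2
CMP r7, #1  (cmp 2,1)
BGT again: taken
r2=96*2=192
r1=(-6)-11=-17
r1=(-17)+9=-8
r7=2-1=1
CMP r7, #1  (cmp 1,1)
BGT again: not taken
halt.
Total executed instructions: 40.

40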